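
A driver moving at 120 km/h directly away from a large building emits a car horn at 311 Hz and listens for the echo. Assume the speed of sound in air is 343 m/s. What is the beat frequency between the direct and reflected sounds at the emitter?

120 km/h = 33.33 m/s.
The large building receives the sound from a moving source: f₁ = f₀ · v/(v + v_e) = 311 × 343/376.33 ≈ 283.5 Hz.
On the return leg the driver is a moving observer: f₂ = f₁ · (v − v_e)/v = 283.5 × 309.67/343 ≈ 255.9 Hz.
Beat against the emitted tone: |f₂ − f₀| = 2v_e·f₀/(v + v_e) = 2 × 33.33 × 311/376.33 ≈ 55.1 Hz.

55.1 Hz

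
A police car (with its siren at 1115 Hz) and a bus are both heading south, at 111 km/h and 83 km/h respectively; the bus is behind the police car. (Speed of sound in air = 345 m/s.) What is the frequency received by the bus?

1092 Hz

111 km/h = 30.83 m/s; 83 km/h = 23.06 m/s.
The bus is behind, so the police car is moving away from it while the bus is moving toward the police car.
General Doppler shift: f' = f · (v + v_o)/(v + v_s).
f' = 1115 × (345 + 23.06)/(345 + 30.83) = 1115 × 368.06/375.83 ≈ 1092 Hz.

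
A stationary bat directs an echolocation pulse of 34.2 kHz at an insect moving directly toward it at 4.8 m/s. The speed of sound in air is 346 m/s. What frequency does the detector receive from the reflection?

35.2 kHz

The insect first receives the wave as a moving observer: f₁ = f₀ · (v + u)/v = 34.2 × (346 + 4.8)/346 ≈ 34.7 kHz.
The reflection then acts as a moving source: f₂ = f₁ · v/(v − u) ≈ 35.2 kHz.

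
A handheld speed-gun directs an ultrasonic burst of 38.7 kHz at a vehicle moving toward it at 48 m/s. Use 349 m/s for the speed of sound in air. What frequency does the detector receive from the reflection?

At the vehicle (a moving observer), f₁ = f₀ · (v + u)/v = 38.7 × 397/349 ≈ 44.0 kHz.
On reflection it acts as a source moving toward the stationary detector: f₂ = f₁ · v/(v − u) = 44.0 × 349/301 ≈ 51.0 kHz.
Equivalently f₂ = f₀ · (v + u)/(v − u).

51.0 kHz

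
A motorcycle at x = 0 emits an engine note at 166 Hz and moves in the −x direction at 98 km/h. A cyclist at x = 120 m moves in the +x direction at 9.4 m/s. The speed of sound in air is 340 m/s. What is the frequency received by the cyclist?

98 km/h = 27.22 m/s.
The observer lies on the +x side, so the source is heading away from the observer and the observer is heading away from the source.
With source receding and observer receding, f' = f · (v − v_o)/(v + v_s).
f' = 166 × (340 − 9.4)/(340 + 27.22) = 166 × 330.6/367.22 ≈ 149 Hz.

149 Hz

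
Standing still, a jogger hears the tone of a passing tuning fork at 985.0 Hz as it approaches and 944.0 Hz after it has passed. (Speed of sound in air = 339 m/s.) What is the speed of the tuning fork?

f₁/f₂ = (v + v_s)/(v − v_s), so v_s = v · (f₁ − f₂)/(f₁ + f₂).
v_s = 339 × (985.0 − 944.0)/(985.0 + 944.0) = 339 × 41.0/1929.0 ≈ 7.2 m/s.

7.2 m/s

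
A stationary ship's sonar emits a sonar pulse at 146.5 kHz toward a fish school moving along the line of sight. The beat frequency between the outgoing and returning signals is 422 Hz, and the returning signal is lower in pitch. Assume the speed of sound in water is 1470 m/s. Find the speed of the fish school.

2.12 m/s

Double Doppler shift off a moving reflector: f₂ = f₀ · (v + u)/(v − u) (u > 0 toward emitter).
Returning signal is lower, so f₂ = f₀ − Δf = 146500 − 422 = 146078 Hz.
Rearranging, u = v · (f₂ − f₀)/(f₂ + f₀) = 1470 × -422/292578 ≈ -2.12 m/s.
So the fish school is moving at 2.12 m/s away from the emitter.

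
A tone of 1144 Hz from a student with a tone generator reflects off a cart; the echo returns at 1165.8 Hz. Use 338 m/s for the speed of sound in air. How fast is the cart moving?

3.2 m/s

Double Doppler shift off a moving reflector: f₂ = f₀ · (v + u)/(v − u) (u > 0 toward emitter).
Rearranging, u = v · (f₂ − f₀)/(f₂ + f₀) = 338 × 21.8/2309.8 ≈ 3.2 m/s.
So the cart is moving at 3.2 m/s toward the emitter.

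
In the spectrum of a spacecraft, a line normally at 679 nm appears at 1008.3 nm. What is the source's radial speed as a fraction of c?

0.376c

λ'/λ₀ = 1.4850 > 1 (redshift), so the source is receding.
λ'/λ₀ = √((1 + β)/(1 − β)) for a receding source ⇒ β = (r² − 1)/(r² + 1) with r = λ'/λ₀.
β = (2.2052 − 1)/(2.2052 + 1) ≈ 0.376.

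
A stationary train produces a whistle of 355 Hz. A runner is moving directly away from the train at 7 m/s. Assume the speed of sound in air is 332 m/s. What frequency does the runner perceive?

Moving observer, stationary source: f' = f · (v − v_o)/v.
f' = 355 × (332 − 7)/332 = 355 × 325/332 ≈ 348 Hz.

348 Hz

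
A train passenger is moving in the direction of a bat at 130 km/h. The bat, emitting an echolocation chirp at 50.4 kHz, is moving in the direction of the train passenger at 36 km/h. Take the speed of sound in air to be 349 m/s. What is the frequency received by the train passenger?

57.3 kHz

36 km/h = 10 m/s; 130 km/h = 36.11 m/s.
With source approaching and observer approaching, f' = f · (v + v_o)/(v − v_s).
f' = 50.4 × (349 + 36.11)/(349 − 10) = 50.4 × 385.11/339 ≈ 57.3 kHz.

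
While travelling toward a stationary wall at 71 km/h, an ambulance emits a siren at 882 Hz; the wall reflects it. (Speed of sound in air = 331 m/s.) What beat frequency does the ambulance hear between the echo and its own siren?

112 Hz

71 km/h = 19.72 m/s.
The wall receives the sound from a moving source: f₁ = f₀ · v/(v − v_e) = 882 × 331/311.28 ≈ 937.9 Hz.
On the return leg the ambulance is a moving observer: f₂ = f₁ · (v + v_e)/v = 937.9 × 350.72/331 ≈ 993.8 Hz.
Equivalently f₂ = f₀ · (v + v_e)/(v − v_e).
Beat against the emitted tone: |f₂ − f₀| = 2v_e·f₀/(v − v_e) = 2 × 19.72 × 882/311.28 ≈ 112 Hz.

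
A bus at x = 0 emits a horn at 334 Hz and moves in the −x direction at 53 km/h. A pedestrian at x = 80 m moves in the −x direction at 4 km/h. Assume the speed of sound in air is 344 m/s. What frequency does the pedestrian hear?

53 km/h = 14.72 m/s; 4 km/h = 1.111 m/s.
The observer lies on the +x side, so the source is heading away from the observer and the observer is heading toward the source.
Both move, so f' = f · (v + v_o)/(v + v_s).
f' = 334 × (344 + 1.111)/(344 + 14.72) = 334 × 345.11/358.72 ≈ 321 Hz.

321 Hz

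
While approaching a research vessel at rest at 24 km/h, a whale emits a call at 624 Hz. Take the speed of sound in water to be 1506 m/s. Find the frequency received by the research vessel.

627 Hz

24 km/h = 6.667 m/s.
Moving source, stationary observer: f' = f · v/(v − v_s) since the source is approaching.
f' = 624 × 1506/(1506 − 6.667) = 624 × 1506/1499 ≈ 627 Hz.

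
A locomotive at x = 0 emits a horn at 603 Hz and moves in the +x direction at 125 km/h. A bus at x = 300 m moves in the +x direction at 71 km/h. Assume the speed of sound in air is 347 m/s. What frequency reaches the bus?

125 km/h = 34.72 m/s; 71 km/h = 19.72 m/s.
The observer lies on the +x side, so the source is heading toward the observer and the observer is heading away from the source.
With source approaching and observer receding, f' = f · (v − v_o)/(v − v_s).
f' = 603 × (347 − 19.72)/(347 − 34.72) = 603 × 327.28/312.28 ≈ 632 Hz.

632 Hz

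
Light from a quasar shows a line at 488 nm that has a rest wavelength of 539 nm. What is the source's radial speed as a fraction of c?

λ'/λ₀ = 0.9054 < 1 (blueshift), so the source is approaching.
λ'/λ₀ = √((1 − β)/(1 + β)) for an approaching source ⇒ β = (1 − r²)/(1 + r²) with r = λ'/λ₀.
β = (1 − 0.8197)/(1 + 0.8197) ≈ 0.099.

0.099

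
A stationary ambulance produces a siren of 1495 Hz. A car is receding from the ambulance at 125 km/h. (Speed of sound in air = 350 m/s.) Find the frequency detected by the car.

1347 Hz

125 km/h = 34.72 m/s.
Moving observer, stationary source: f' = f · (v − v_o)/v.
f' = 1495 × (350 − 34.72)/350 = 1495 × 315.28/350 ≈ 1347 Hz.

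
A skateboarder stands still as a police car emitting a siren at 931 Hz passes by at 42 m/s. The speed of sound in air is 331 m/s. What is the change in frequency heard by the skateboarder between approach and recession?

Approaching: f₁ = f · v/(v − v_s) = 931 × 331/289 ≈ 1066 Hz.
Receding: f₂ = f · v/(v + v_s) = 931 × 331/373 ≈ 826 Hz.
Drop: f₁ − f₂ = 2f·v·v_s/(v² − v_s²) = 2 × 931 × 331 × 42/(331² − 42²) ≈ 240 Hz.

240 Hz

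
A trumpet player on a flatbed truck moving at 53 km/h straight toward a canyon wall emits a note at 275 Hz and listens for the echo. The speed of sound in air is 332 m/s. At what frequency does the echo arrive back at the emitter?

53 km/h = 14.72 m/s.
The canyon wall receives the sound from a moving source: f₁ = f₀ · v/(v − v_e) = 275 × 332/317.28 ≈ 288 Hz.
On the return leg the trumpet player on a flatbed truck is a moving observer: f₂ = f₁ · (v + v_e)/v = 288 × 346.72/332 ≈ 301 Hz.
Equivalently f₂ = f₀ · (v + v_e)/(v − v_e).

301 Hz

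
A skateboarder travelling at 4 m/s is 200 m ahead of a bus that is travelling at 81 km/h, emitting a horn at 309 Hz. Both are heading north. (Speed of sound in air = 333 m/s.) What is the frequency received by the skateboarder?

81 km/h = 22.5 m/s.
The skateboarder is ahead, so the bus is moving toward it while the skateboarder is moving away from the bus.
Both move, so f' = f · (v − v_o)/(v − v_s).
f' = 309 × (333 − 4)/(333 − 22.5) = 309 × 329/310.5 ≈ 327 Hz.

327 Hz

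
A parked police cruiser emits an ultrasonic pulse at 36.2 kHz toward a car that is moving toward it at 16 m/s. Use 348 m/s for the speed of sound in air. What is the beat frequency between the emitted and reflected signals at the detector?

The car first receives the wave as a moving observer: f₁ = f₀ · (v + u)/v = 36.2 × (348 + 16)/348 ≈ 37.86 kHz.
The reflection then acts as a moving source: f₂ = f₁ · v/(v − u) ≈ 39.69 kHz.
Beat frequency (with f₀ = 36200 Hz): |f₂ − f₀| = 2u·f₀/(v − u) = 2 × 16 × 36200/332 ≈ 3489 Hz.

3489 Hz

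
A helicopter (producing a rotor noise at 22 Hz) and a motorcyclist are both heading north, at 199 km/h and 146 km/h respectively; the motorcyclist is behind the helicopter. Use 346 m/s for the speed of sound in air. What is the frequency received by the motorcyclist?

199 km/h = 55.28 m/s; 146 km/h = 40.56 m/s.
The motorcyclist is behind, so the helicopter is moving away from it while the motorcyclist is moving toward the helicopter.
With source receding and observer approaching, f' = f · (v + v_o)/(v + v_s).
f' = 22 × (346 + 40.56)/(346 + 55.28) = 22 × 386.56/401.28 ≈ 21.2 Hz.

21.2 Hz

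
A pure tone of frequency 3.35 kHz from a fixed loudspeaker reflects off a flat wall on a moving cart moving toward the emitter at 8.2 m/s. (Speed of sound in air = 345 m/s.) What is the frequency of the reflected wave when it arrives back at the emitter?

The flat wall on a moving cart first receives the wave as a moving observer: f₁ = f₀ · (v + u)/v = 3.35 × (345 + 8.2)/345 ≈ 3.43 kHz.
On reflection it acts as a source moving toward the stationary detector: f₂ = f₁ · v/(v − u) = 3.43 × 345/336.8 ≈ 3.51 kHz.

3.51 kHz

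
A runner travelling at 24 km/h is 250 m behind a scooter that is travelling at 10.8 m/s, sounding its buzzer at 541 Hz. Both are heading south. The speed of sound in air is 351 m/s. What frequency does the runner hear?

24 km/h = 6.667 m/s.
The runner is behind, so the scooter is moving away from it while the runner is moving toward the scooter.
Both move, so f' = f · (v + v_o)/(v + v_s).
f' = 541 × (351 + 6.667)/(351 + 10.8) = 541 × 357.67/361.8 ≈ 535 Hz.

535 Hz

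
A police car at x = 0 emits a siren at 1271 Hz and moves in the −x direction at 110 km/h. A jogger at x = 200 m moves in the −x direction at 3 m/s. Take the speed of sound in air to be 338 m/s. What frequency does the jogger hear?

110 km/h = 30.56 m/s.
The observer lies on the +x side, so the source is heading away from the observer and the observer is heading toward the source.
Both move, so f' = f · (v + v_o)/(v + v_s).
f' = 1271 × (338 + 3)/(338 + 30.56) = 1271 × 341/368.56 ≈ 1176 Hz.

1176 Hz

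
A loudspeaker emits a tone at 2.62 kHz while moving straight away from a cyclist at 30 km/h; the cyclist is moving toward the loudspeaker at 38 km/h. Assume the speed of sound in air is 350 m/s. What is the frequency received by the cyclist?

30 km/h = 8.333 m/s; 38 km/h = 10.56 m/s.
Both move, so f' = f · (v + v_o)/(v + v_s).
f' = 2.62 × (350 + 10.56)/(350 + 8.333) = 2.62 × 360.56/358.33 ≈ 2.64 kHz.

2.64 kHz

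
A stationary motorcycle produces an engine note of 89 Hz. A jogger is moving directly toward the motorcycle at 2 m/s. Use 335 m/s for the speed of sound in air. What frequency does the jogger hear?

Moving observer, stationary source: f' = f · (v + v_o)/v.
f' = 89 × (335 + 2)/335 = 89 × 337/335 ≈ 90 Hz.

90 Hz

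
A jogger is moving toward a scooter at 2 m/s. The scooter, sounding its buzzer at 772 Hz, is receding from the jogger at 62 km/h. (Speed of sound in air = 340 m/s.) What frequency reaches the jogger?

739 Hz

62 km/h = 17.22 m/s.
Both move, so f' = f · (v + v_o)/(v + v_s).
f' = 772 × (340 + 2)/(340 + 17.22) = 772 × 342/357.22 ≈ 739 Hz.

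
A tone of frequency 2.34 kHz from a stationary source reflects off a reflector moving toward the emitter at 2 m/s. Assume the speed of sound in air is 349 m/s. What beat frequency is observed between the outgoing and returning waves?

The reflector first receives the wave as a moving observer: f₁ = f₀ · (v + u)/v = 2.34 × (349 + 2)/349 ≈ 2.3534 kHz.
On reflection it acts as a source moving toward the stationary detector: f₂ = f₁ · v/(v − u) = 2.3534 × 349/347 ≈ 2.3670 kHz.
Equivalently f₂ = f₀ · (v + u)/(v − u).
Beat frequency (with f₀ = 2340 Hz): |f₂ − f₀| = 2u·f₀/(v − u) = 2 × 2 × 2340/347 ≈ 27.0 Hz.

27.0 Hz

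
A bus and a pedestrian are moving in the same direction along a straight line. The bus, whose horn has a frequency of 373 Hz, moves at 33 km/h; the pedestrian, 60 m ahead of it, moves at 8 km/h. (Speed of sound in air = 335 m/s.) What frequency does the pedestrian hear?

33 km/h = 9.167 m/s; 8 km/h = 2.222 m/s.
The pedestrian is ahead, so the bus is moving toward it while the pedestrian is moving away from the bus.
General Doppler shift: f' = f · (v − v_o)/(v − v_s).
f' = 373 × (335 − 2.222)/(335 − 9.167) = 373 × 332.78/325.83 ≈ 381 Hz.

381 Hz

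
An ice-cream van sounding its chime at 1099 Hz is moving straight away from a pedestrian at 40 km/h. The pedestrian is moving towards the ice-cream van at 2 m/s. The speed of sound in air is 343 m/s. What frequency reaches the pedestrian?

1071 Hz

40 km/h = 11.11 m/s.
With source receding and observer approaching, f' = f · (v + v_o)/(v + v_s).
f' = 1099 × (343 + 2)/(343 + 11.11) = 1099 × 345/354.11 ≈ 1071 Hz.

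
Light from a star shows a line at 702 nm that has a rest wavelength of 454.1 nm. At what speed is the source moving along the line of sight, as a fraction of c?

0.410

λ'/λ₀ = 1.5459 > 1 (redshift), so the source is receding.
λ'/λ₀ = √((1 + β)/(1 − β)) for a receding source ⇒ β = (r² − 1)/(r² + 1) with r = λ'/λ₀.
β = (2.3899 − 1)/(2.3899 + 1) ≈ 0.410.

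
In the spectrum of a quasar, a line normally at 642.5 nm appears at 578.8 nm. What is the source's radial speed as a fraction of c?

0.104c

λ'/λ₀ = 0.9009 < 1 (blueshift), so the source is approaching.
λ'/λ₀ = √((1 − β)/(1 + β)) for an approaching source ⇒ β = (1 − r²)/(1 + r²) with r = λ'/λ₀.
β = (1 − 0.8115)/(1 + 0.8115) ≈ 0.104.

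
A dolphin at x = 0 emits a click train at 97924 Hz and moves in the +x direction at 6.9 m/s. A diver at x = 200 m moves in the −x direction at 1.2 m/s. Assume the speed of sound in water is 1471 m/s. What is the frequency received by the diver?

The observer lies on the +x side, so the source is heading toward the observer and the observer is heading toward the source.
General Doppler shift: f' = f · (v + v_o)/(v − v_s).
f' = 97924 × (1471 + 1.2)/(1471 − 6.9) = 97924 × 1472.2/1464.1 ≈ 98466 Hz.

98466 Hz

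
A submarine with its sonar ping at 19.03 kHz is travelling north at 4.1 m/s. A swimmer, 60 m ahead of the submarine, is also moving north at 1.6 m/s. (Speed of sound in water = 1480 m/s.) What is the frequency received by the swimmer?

The swimmer is ahead, so the submarine is moving toward it while the swimmer is moving away from the submarine.
With source approaching and observer receding, f' = f · (v − v_o)/(v − v_s).
f' = 19.03 × (1480 − 1.6)/(1480 − 4.1) = 19.03 × 1478.4/1475.9 ≈ 19.06 kHz.

19.06 kHz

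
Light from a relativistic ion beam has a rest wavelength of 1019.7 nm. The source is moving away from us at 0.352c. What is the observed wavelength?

Relativistic Doppler for wavelength: λ' = λ₀ · √((1 + β)/(1 − β)).
λ' = 1019.7 × √(1.3520/0.6480) = 1019.7 × 1.44444 ≈ 1472.9 nm.

1472.9 nm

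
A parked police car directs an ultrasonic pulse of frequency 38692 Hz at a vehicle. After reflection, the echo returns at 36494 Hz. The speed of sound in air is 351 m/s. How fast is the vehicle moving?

Double Doppler shift off a moving reflector: f₂ = f₀ · (v + u)/(v − u) (u > 0 toward emitter).
Rearranging, u = v · (f₂ − f₀)/(f₂ + f₀) = 351 × -2198/75186 ≈ -10.3 m/s.
So the vehicle is moving at 10.3 m/s away from the emitter.

10.3 m/s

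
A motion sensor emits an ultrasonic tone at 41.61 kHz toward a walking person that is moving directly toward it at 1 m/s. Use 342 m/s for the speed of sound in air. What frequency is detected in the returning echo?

41.9 kHz

At the walking person (a moving observer), f₁ = f₀ · (v + u)/v = 41.61 × 343/342 ≈ 41.7 kHz.
On reflection it acts as a source moving toward the stationary detector: f₂ = f₁ · v/(v − u) = 41.7 × 342/341 ≈ 41.9 kHz.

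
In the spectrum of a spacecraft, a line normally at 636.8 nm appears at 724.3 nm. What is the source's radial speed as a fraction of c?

λ'/λ₀ = 1.1374 > 1 (redshift), so the source is receding.
λ'/λ₀ = √((1 + β)/(1 − β)) for a receding source ⇒ β = (r² − 1)/(r² + 1) with r = λ'/λ₀.
β = (1.2937 − 1)/(1.2937 + 1) ≈ 0.128.

0.128c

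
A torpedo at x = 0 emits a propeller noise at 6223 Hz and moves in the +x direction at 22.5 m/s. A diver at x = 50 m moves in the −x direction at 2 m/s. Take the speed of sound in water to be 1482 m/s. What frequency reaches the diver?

6327 Hz

The observer lies on the +x side, so the source is heading toward the observer and the observer is heading toward the source.
General Doppler shift: f' = f · (v + v_o)/(v − v_s).
f' = 6223 × (1482 + 2)/(1482 − 22.5) = 6223 × 1484/1459.5 ≈ 6327 Hz.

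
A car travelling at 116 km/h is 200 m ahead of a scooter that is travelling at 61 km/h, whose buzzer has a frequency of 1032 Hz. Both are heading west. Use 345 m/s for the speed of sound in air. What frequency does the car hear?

984 Hz

61 km/h = 16.94 m/s; 116 km/h = 32.22 m/s.
The car is ahead, so the scooter is moving toward it while the car is moving away from the scooter.
With source approaching and observer receding, f' = f · (v − v_o)/(v − v_s).
f' = 1032 × (345 − 32.22)/(345 − 16.94) = 1032 × 312.78/328.06 ≈ 984 Hz.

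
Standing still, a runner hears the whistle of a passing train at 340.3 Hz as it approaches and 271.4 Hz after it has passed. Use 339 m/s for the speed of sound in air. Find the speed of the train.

f₁/f₂ = (v + v_s)/(v − v_s), so v_s = v · (f₁ − f₂)/(f₁ + f₂).
v_s = 339 × (340.3 − 271.4)/(340.3 + 271.4) = 339 × 68.9/611.7 ≈ 38 m/s.

38 m/s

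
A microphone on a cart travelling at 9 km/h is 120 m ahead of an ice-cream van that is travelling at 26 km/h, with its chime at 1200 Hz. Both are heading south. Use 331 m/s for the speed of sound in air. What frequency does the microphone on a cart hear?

1218 Hz

26 km/h = 7.222 m/s; 9 km/h = 2.5 m/s.
The microphone on a cart is ahead, so the ice-cream van is moving toward it while the microphone on a cart is moving away from the ice-cream van.
With source approaching and observer receding, f' = f · (v − v_o)/(v − v_s).
f' = 1200 × (331 − 2.5)/(331 − 7.222) = 1200 × 328.5/323.78 ≈ 1218 Hz.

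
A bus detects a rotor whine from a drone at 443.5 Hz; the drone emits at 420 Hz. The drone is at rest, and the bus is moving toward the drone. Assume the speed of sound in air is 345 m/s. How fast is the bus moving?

19.3 m/s

f' = f · (v + v_o)/v ⇒ v_o = v · |f'/f − 1|.
v_o = 345 × |443.5/420 − 1| = 345 × 0.05595 ≈ 19.3 m/s.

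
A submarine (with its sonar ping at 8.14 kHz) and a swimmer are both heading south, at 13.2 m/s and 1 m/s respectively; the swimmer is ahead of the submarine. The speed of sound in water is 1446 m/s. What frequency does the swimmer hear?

8.21 kHz

The swimmer is ahead, so the submarine is moving toward it while the swimmer is moving away from the submarine.
Both move, so f' = f · (v − v_o)/(v − v_s).
f' = 8.14 × (1446 − 1)/(1446 − 13.2) = 8.14 × 1445/1432.8 ≈ 8.21 kHz.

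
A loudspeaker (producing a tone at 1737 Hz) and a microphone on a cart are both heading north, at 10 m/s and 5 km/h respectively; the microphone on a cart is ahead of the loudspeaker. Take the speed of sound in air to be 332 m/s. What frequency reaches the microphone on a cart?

1783 Hz

5 km/h = 1.389 m/s.
The microphone on a cart is ahead, so the loudspeaker is moving toward it while the microphone on a cart is moving away from the loudspeaker.
General Doppler shift: f' = f · (v − v_o)/(v − v_s).
f' = 1737 × (332 − 1.389)/(332 − 10) = 1737 × 330.61/322 ≈ 1783 Hz.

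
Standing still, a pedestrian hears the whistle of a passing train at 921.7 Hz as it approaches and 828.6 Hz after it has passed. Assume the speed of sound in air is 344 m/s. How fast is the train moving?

f₁/f₂ = (v + v_s)/(v − v_s), so v_s = v · (f₁ − f₂)/(f₁ + f₂).
v_s = 344 × (921.7 − 828.6)/(921.7 + 828.6) = 344 × 93.1/1750.3 ≈ 18.3 m/s.

18.3 m/s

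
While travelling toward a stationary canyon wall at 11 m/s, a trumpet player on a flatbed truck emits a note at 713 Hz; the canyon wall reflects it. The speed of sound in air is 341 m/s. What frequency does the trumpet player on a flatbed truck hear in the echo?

The canyon wall receives the sound from a moving source: f₁ = f₀ · v/(v − v_e) = 713 × 341/330 ≈ 737 Hz.
On the return leg the trumpet player on a flatbed truck is a moving observer: f₂ = f₁ · (v + v_e)/v = 737 × 352/341 ≈ 761 Hz.
Equivalently f₂ = f₀ · (v + v_e)/(v − v_e).

761 Hz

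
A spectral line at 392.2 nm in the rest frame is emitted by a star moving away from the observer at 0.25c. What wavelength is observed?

Relativistic Doppler for wavelength: λ' = λ₀ · √((1 + β)/(1 − β)).
λ' = 392.2 × √(1.2500/0.7500) = 392.2 × 1.29099 ≈ 506.3 nm.

506.3 nm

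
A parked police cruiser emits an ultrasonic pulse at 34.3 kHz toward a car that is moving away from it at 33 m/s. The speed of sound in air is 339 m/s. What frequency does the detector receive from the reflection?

28.2 kHz

The car first receives the wave as a moving observer: f₁ = f₀ · (v − u)/v = 34.3 × (339 − 33)/339 ≈ 31.0 kHz.
The reflection then acts as a moving source: f₂ = f₁ · v/(v + u) ≈ 28.2 kHz.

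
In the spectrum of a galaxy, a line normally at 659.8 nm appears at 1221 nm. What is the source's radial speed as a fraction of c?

0.548

λ'/λ₀ = 1.8506 > 1 (redshift), so the source is receding.
λ'/λ₀ = √((1 + β)/(1 − β)) for a receding source ⇒ β = (r² − 1)/(r² + 1) with r = λ'/λ₀.
β = (3.4246 − 1)/(3.4246 + 1) ≈ 0.548.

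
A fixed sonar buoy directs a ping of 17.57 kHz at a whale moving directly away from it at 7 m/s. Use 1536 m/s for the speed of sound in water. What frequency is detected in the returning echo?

At the whale (a moving observer), f₁ = f₀ · (v − u)/v = 17.57 × 1529/1536 ≈ 17.49 kHz.
On reflection it acts as a source moving away from the stationary detector: f₂ = f₁ · v/(v + u) = 17.49 × 1536/1543 ≈ 17.41 kHz.
Equivalently f₂ = f₀ · (v − u)/(v + u).

17.41 kHz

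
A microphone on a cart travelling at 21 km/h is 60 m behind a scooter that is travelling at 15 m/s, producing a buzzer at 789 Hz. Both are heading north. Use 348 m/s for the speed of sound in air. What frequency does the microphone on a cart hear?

769 Hz

21 km/h = 5.833 m/s.
The microphone on a cart is behind, so the scooter is moving away from it while the microphone on a cart is moving toward the scooter.
With source receding and observer approaching, f' = f · (v + v_o)/(v + v_s).
f' = 789 × (348 + 5.833)/(348 + 15) = 789 × 353.83/363 ≈ 769 Hz.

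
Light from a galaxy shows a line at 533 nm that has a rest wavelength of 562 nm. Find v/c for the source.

0.053

λ'/λ₀ = 0.9484 < 1 (blueshift), so the source is approaching.
λ'/λ₀ = √((1 − β)/(1 + β)) for an approaching source ⇒ β = (1 − r²)/(1 + r²) with r = λ'/λ₀.
β = (1 − 0.8995)/(1 + 0.8995) ≈ 0.053.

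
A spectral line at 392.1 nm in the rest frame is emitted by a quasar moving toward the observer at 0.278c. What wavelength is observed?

Relativistic Doppler for wavelength: λ' = λ₀ · √((1 − β)/(1 + β)).
λ' = 392.1 × √(0.7220/1.2780) = 392.1 × 0.75163 ≈ 294.7 nm.

294.7 nm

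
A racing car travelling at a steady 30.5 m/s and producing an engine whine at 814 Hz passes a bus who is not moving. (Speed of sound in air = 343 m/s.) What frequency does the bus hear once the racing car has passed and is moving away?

Receding: f₂ = f · v/(v + v_s) = 814 × 343/373.5 ≈ 748 Hz.

748 Hz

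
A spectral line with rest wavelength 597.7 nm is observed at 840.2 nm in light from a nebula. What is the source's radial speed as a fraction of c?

λ'/λ₀ = 1.4057 > 1 (redshift), so the source is receding.
λ'/λ₀ = √((1 + β)/(1 − β)) for a receding source ⇒ β = (r² − 1)/(r² + 1) with r = λ'/λ₀.
β = (1.9761 − 1)/(1.9761 + 1) ≈ 0.328.

0.328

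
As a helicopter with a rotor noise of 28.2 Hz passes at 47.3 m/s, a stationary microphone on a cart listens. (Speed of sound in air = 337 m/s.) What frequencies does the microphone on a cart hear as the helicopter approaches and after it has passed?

32.8 Hz approaching; 24.7 Hz receding

Approaching: f₁ = f · v/(v − v_s) = 28.2 × 337/289.7 ≈ 32.8 Hz.
Receding: f₂ = f · v/(v + v_s) = 28.2 × 337/384.3 ≈ 24.7 Hz.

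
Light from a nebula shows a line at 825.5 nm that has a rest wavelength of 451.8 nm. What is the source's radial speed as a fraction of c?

λ'/λ₀ = 1.8271 > 1 (redshift), so the source is receding.
λ'/λ₀ = √((1 + β)/(1 − β)) for a receding source ⇒ β = (r² − 1)/(r² + 1) with r = λ'/λ₀.
β = (3.3384 − 1)/(3.3384 + 1) ≈ 0.539.

0.539c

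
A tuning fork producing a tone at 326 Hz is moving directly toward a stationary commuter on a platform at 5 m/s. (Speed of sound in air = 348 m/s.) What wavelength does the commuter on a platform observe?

1.05 m

Moving source, stationary observer: f' = f · v/(v − v_s) since the source is approaching.
f' = 326 × 348/(348 − 5) ≈ 331 Hz.
λ' = v/f' = 348/330.752 ≈ 1.05 m.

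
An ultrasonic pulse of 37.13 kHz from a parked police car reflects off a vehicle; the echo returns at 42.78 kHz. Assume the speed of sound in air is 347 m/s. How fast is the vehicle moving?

24.5 m/s

Double Doppler shift off a moving reflector: f₂ = f₀ · (v + u)/(v − u) (u > 0 toward emitter).
Rearranging, u = v · (f₂ − f₀)/(f₂ + f₀) = 347 × 5.65/79.91 ≈ 24.5 m/s.
So the vehicle is moving at 24.5 m/s toward the emitter.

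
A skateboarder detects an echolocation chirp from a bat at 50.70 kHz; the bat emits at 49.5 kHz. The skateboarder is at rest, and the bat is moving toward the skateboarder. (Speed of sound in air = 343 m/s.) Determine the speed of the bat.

f' = f · v/(v − v_s) ⇒ v_s = v · |1 − f/f'|.
v_s = 343 × |1 − 49.5/50.70| = 343 × 0.02367 ≈ 8.1 m/s.

8.1 m/s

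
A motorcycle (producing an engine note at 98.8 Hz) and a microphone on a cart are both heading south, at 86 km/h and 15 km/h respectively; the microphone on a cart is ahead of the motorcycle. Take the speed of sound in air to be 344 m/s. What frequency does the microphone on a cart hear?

105 Hz

86 km/h = 23.89 m/s; 15 km/h = 4.167 m/s.
The microphone on a cart is ahead, so the motorcycle is moving toward it while the microphone on a cart is moving away from the motorcycle.
Both move, so f' = f · (v − v_o)/(v − v_s).
f' = 98.8 × (344 − 4.167)/(344 − 23.89) = 98.8 × 339.83/320.11 ≈ 105 Hz.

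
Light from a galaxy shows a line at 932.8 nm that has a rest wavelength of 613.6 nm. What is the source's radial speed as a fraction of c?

λ'/λ₀ = 1.5202 > 1 (redshift), so the source is receding.
λ'/λ₀ = √((1 + β)/(1 − β)) for a receding source ⇒ β = (r² − 1)/(r² + 1) with r = λ'/λ₀.
β = (2.3110 − 1)/(2.3110 + 1) ≈ 0.396.

0.396c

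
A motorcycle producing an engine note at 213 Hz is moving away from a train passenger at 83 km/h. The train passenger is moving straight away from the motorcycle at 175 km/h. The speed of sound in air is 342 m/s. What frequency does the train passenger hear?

171 Hz

83 km/h = 23.06 m/s; 175 km/h = 48.61 m/s.
With source receding and observer receding, f' = f · (v − v_o)/(v + v_s).
f' = 213 × (342 − 48.61)/(342 + 23.06) = 213 × 293.39/365.06 ≈ 171 Hz.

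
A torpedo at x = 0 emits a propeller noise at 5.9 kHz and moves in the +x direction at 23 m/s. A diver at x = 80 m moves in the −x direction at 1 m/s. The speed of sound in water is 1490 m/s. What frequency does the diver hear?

The observer lies on the +x side, so the source is heading toward the observer and the observer is heading toward the source.
General Doppler shift: f' = f · (v + v_o)/(v − v_s).
f' = 5.9 × (1490 + 1)/(1490 − 23) = 5.9 × 1491/1467 ≈ 6.00 kHz.

6.00 kHz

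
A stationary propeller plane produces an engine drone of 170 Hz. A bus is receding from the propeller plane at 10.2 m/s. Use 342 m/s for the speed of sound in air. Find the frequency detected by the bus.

165 Hz

Moving observer, stationary source: f' = f · (v − v_o)/v.
f' = 170 × (342 − 10.2)/342 = 170 × 331.8/342 ≈ 165 Hz.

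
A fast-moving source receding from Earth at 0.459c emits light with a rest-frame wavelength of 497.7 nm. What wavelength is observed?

Relativistic Doppler for wavelength: λ' = λ₀ · √((1 + β)/(1 − β)).
λ' = 497.7 × √(1.4590/0.5410) = 497.7 × 1.64221 ≈ 817.3 nm.

817.3 nm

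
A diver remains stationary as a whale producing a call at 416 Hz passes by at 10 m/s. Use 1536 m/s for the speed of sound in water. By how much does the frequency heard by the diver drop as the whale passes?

Approaching: f₁ = f · v/(v − v_s) = 416 × 1536/1526 ≈ 418.73 Hz.
Receding: f₂ = f · v/(v + v_s) = 416 × 1536/1546 ≈ 413.31 Hz.
Drop: f₁ − f₂ = 2f·v·v_s/(v² − v_s²) = 2 × 416 × 1536 × 10/(1536² − 10²) ≈ 5.42 Hz.

5.42 Hz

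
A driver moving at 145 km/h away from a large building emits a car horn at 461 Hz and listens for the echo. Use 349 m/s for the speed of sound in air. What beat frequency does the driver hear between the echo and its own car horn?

145 km/h = 40.28 m/s.
The large building receives the sound from a moving source: f₁ = f₀ · v/(v + v_e) = 461 × 349/389.28 ≈ 413.3 Hz.
On the return leg the driver is a moving observer: f₂ = f₁ · (v − v_e)/v = 413.3 × 308.72/349 ≈ 365.6 Hz.
Beat against the emitted tone: |f₂ − f₀| = 2v_e·f₀/(v + v_e) = 2 × 40.28 × 461/389.28 ≈ 95 Hz.

95 Hz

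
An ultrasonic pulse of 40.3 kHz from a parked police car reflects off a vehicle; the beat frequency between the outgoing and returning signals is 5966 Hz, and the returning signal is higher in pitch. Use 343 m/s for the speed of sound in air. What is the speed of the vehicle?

23.6 m/s

Double Doppler shift off a moving reflector: f₂ = f₀ · (v + u)/(v − u) (u > 0 toward emitter).
Returning signal is higher, so f₂ = f₀ + Δf = 40300 + 5966 = 46266 Hz.
Rearranging, u = v · (f₂ − f₀)/(f₂ + f₀) = 343 × 5966/86566 ≈ 23.6 m/s.
So the vehicle is moving at 23.6 m/s toward the emitter.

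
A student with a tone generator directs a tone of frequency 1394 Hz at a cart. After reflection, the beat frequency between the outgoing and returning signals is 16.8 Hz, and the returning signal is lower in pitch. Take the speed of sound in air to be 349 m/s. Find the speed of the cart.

Double Doppler shift off a moving reflector: f₂ = f₀ · (v + u)/(v − u) (u > 0 toward emitter).
Returning signal is lower, so f₂ = f₀ − Δf = 1394 − 16.8 = 1377.2 Hz.
Rearranging, u = v · (f₂ − f₀)/(f₂ + f₀) = 349 × -16.8/2771.2 ≈ -2.12 m/s.
So the cart is moving at 2.12 m/s away from the emitter.

2.12 m/s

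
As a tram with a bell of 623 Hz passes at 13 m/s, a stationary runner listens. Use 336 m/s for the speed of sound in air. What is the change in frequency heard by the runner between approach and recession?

Approaching: f₁ = f · v/(v − v_s) = 623 × 336/323 ≈ 648.1 Hz.
Receding: f₂ = f · v/(v + v_s) = 623 × 336/349 ≈ 599.8 Hz.
Drop: f₁ − f₂ = 2f·v·v_s/(v² − v_s²) = 2 × 623 × 336 × 13/(336² − 13²) ≈ 48.3 Hz.

48.3 Hz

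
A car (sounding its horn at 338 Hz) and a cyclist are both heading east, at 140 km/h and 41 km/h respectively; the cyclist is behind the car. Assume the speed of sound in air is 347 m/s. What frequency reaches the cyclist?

140 km/h = 38.89 m/s; 41 km/h = 11.39 m/s.
The cyclist is behind, so the car is moving away from it while the cyclist is moving toward the car.
General Doppler shift: f' = f · (v + v_o)/(v + v_s).
f' = 338 × (347 + 11.39)/(347 + 38.89) = 338 × 358.39/385.89 ≈ 314 Hz.

314 Hz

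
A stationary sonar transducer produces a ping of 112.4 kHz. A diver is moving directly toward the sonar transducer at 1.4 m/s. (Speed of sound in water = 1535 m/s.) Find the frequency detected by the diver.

Only the observer moves, toward the source, so f' = f · (v + v_o)/v.
f' = 112.4 × (1535 + 1.4)/1535 = 112.4 × 1536.4/1535 ≈ 112.5 kHz.

112.5 kHz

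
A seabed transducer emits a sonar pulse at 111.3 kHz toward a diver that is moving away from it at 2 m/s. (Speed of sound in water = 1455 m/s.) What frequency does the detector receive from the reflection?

At the diver (a moving observer), f₁ = f₀ · (v − u)/v = 111.3 × 1453/1455 ≈ 111.1 kHz.
The reflection then acts as a moving source: f₂ = f₁ · v/(v + u) ≈ 111.0 kHz.
Equivalently f₂ = f₀ · (v − u)/(v + u).

111.0 kHz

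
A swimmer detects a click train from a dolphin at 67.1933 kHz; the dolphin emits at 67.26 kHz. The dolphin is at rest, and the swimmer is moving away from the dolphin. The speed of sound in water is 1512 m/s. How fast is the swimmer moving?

f' = f · (v − v_o)/v ⇒ v_o = v · |f'/f − 1|.
v_o = 1512 × |67.1933/67.26 − 1| = 1512 × 0.0009917 ≈ 1.50 m/s.

1.50 m/s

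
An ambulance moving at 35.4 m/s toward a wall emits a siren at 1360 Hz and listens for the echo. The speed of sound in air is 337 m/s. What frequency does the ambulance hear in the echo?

1679 Hz

The wall receives the sound from a moving source: f₁ = f₀ · v/(v − v_e) = 1360 × 337/301.6 ≈ 1520 Hz.
On the return leg the ambulance is a moving observer: f₂ = f₁ · (v + v_e)/v = 1520 × 372.4/337 ≈ 1679 Hz.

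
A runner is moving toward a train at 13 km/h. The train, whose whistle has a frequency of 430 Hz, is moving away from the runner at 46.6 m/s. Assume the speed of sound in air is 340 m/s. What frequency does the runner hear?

13 km/h = 3.611 m/s.
With source receding and observer approaching, f' = f · (v + v_o)/(v + v_s).
f' = 430 × (340 + 3.611)/(340 + 46.6) = 430 × 343.61/386.6 ≈ 382 Hz.

382 Hz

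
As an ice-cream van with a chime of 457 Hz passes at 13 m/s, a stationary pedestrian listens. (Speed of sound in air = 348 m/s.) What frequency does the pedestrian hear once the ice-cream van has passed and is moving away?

Receding: f₂ = f · v/(v + v_s) = 457 × 348/361 ≈ 441 Hz.

441 Hz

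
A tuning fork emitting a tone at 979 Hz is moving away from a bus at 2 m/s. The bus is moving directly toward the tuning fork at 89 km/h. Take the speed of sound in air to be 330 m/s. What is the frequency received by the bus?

1046 Hz

89 km/h = 24.72 m/s.
General Doppler shift: f' = f · (v + v_o)/(v + v_s).
f' = 979 × (330 + 24.72)/(330 + 2) = 979 × 354.72/332 ≈ 1046 Hz.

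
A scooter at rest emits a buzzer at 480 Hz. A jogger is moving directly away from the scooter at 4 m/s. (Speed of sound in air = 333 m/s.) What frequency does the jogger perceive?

Moving observer, stationary source: f' = f · (v − v_o)/v.
f' = 480 × (333 − 4)/333 = 480 × 329/333 ≈ 474 Hz.

474 Hz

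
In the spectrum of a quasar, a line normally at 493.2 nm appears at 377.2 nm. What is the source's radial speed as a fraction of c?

0.262c

λ'/λ₀ = 0.7648 < 1 (blueshift), so the source is approaching.
λ'/λ₀ = √((1 − β)/(1 + β)) for an approaching source ⇒ β = (1 − r²)/(1 + r²) with r = λ'/λ₀.
β = (1 − 0.5849)/(1 + 0.5849) ≈ 0.262.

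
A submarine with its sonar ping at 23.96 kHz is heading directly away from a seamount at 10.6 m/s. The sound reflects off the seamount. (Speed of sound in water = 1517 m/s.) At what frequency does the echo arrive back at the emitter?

23.6 kHz

The seamount receives the sound from a moving source: f₁ = f₀ · v/(v + v_e) = 23.96 × 1517/1527.6 ≈ 23.8 kHz.
On the return leg the submarine is a moving observer: f₂ = f₁ · (v − v_e)/v = 23.8 × 1506.4/1517 ≈ 23.6 kHz.
Equivalently f₂ = f₀ · (v − v_e)/(v + v_e).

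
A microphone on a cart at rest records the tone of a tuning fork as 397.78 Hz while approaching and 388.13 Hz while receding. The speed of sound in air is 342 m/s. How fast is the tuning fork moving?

4.2 m/s

f₁/f₂ = (v + v_s)/(v − v_s), so v_s = v · (f₁ − f₂)/(f₁ + f₂).
v_s = 342 × (397.78 − 388.13)/(397.78 + 388.13) = 342 × 9.65/785.91 ≈ 4.2 m/s.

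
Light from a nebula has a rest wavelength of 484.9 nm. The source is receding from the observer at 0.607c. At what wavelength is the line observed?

980.5 nm

Relativistic Doppler for wavelength: λ' = λ₀ · √((1 + β)/(1 − β)).
λ' = 484.9 × √(1.6070/0.3930) = 484.9 × 2.02214 ≈ 980.5 nm.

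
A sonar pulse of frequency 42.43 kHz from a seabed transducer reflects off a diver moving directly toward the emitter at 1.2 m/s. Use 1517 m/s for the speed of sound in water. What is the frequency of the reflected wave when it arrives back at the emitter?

42.5 kHz

At the diver (a moving observer), f₁ = f₀ · (v + u)/v = 42.43 × 1518.2/1517 ≈ 42.5 kHz.
On reflection it acts as a source moving toward the stationary detector: f₂ = f₁ · v/(v − u) = 42.5 × 1517/1515.8 ≈ 42.5 kHz.
Equivalently f₂ = f₀ · (v + u)/(v − u).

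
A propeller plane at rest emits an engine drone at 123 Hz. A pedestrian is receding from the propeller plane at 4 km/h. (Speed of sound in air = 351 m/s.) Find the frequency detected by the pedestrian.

123 Hz

4 km/h = 1.111 m/s.
Moving observer, stationary source: f' = f · (v − v_o)/v.
f' = 123 × (351 − 1.111)/351 = 123 × 349.89/351 ≈ 123 Hz.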